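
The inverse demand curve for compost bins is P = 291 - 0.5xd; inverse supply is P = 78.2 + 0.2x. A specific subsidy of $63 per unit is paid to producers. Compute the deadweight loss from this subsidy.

Pre-subsidy: 291 - 0.5x = 78.2 + 0.2x gives x* = 304 and P* = 139.
With the subsidy, sellers receive Ps = Pb + 63 for each unit, where Pb is the price buyers pay.
On the curves, Pb = 291 - 0.5x and Ps = 78.2 + 0.2x; the wedge Ps − Pb = 63 gives 78.2 + 0.2x − (291 - 0.5x) = 63, so x' = 394.
Then Pb = 291 − 0.5·394 = 94 and Ps = 78.2 + 0.2·394 = 157.
The subsidy expands output by 394 − 304 = 90 past the efficient level; on those units the gap between marginal cost and willingness to pay runs from 0 up to 63.
DWL = ½ × 63 × 90 = 2835.

Deadweight loss = $2835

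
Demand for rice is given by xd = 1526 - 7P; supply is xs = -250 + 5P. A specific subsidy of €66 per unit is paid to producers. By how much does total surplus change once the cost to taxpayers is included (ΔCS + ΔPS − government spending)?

Net change in total surplus = -€6352.5

Pre-subsidy: 1526 - 7P = -250 + 5P gives P* = 148, x* = 490.
With the subsidy, sellers receive Ps = Pb + 66 for each unit, where Pb is the price buyers pay.
Supply in terms of Pb becomes xs = -250 + 5(Pb + 66) = 80 + 5Pb. Setting this equal to demand: 1526 - 7Pb = 80 + 5Pb, so Pb = 120.5.
Sellers receive Ps = 120.5 + 66 = 186.5; x' = 1526 − 7·120.5 = 682.5.
ΔCS = ½(490 + 682.5)(148 − 120.5) = 16121.875; ΔPS = ½(490 + 682.5)(186.5 − 148) = 22570.625.
Government spending = 66 × 682.5 = 45045.
Net change = 16121.875 + 22570.625 − 45045 = -6352.5. The loss equals the DWL triangle ½·66·192.5.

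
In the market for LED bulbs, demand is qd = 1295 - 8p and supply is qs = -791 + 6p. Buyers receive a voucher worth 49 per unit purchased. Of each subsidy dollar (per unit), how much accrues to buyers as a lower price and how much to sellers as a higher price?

Pre-subsidy: 1295 - 8p = -791 + 6p gives p* = 149, q* = 103.
With the rebate, buyers effectively pay pb = ps − 49, where ps is the price sellers receive.
Demand in terms of ps becomes qd = 1295 − 8(ps − 49) = 1687 - 8ps. Setting this equal to supply: 1687 - 8ps = -791 + 6ps, so ps = 177.
Buyers pay pb = 177 − 49 = 128; q' = -791 + 6·177 = 271.
Buyers' price falls by p* − pb = 149 − 128 = 21; sellers' price rises by ps − p* = 177 − 149 = 28.

Buyers gain 21 per unit; sellers gain 28 per unit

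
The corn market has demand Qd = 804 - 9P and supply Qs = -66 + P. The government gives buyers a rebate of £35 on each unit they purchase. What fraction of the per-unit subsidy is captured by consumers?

Consumer share = 0.1

Pre-subsidy: 804 - 9P = -66 + P gives P* = 87, Q* = 21.
With the rebate, buyers effectively pay Pb = Ps − 35, where Ps is the price sellers receive.
Demand in terms of Ps becomes Qd = 804 − 9(Ps − 35) = 1119 - 9Ps. Setting this equal to supply: 1119 - 9Ps = -66 + Ps, so Ps = 118.5.
Buyers pay Pb = 118.5 − 35 = 83.5; Q' = -66 + 1·118.5 = 52.5.
Buyers' price falls by P* − Pb = 87 − 83.5 = 3.5; sellers' price rises by Ps − P* = 118.5 − 87 = 31.5.
So consumers capture 3.5/35 = 0.1 of each unit of subsidy.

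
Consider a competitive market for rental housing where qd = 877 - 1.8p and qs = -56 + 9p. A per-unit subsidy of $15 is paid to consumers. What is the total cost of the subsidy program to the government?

Pre-subsidy: 877 - 1.8p = -56 + 9p gives p* = 1555/18, q* = 721.5.
With the rebate, buyers effectively pay pb = ps − 15, where ps is the price sellers receive.
Demand in terms of ps becomes qd = 877 − 1.8(ps − 15) = 904 - 1.8ps. Setting this equal to supply: 904 - 1.8ps = -56 + 9ps, so ps = 800/9.
Buyers pay pb = 800/9 − 15 = 665/9; q' = -56 + 9·(800/9) = 744.
Government outlay = subsidy × quantity = 15 × 744 = 11160.

Government cost = $11160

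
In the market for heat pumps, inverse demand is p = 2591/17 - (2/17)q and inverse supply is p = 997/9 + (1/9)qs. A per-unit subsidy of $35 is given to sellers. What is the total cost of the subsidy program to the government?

Pre-subsidy: 2591/17 - (2/17)q = 997/9 + (1/9)q gives q* = 182 and p* = 131.
With the subsidy, sellers receive ps = pb + 35 for each unit, where pb is the price buyers pay.
On the curves, pb = 2591/17 - (2/17)q and ps = 997/9 + (1/9)q; the wedge ps − pb = 35 gives 997/9 + (1/9)q − (2591/17 - (2/17)q) = 35, so q' = 335.
Then pb = 2591/17 − (2/17)·335 = 113 and ps = 997/9 + (1/9)·335 = 148.
Government outlay = subsidy × quantity = 35 × 335 = 11725.

Government cost = $11725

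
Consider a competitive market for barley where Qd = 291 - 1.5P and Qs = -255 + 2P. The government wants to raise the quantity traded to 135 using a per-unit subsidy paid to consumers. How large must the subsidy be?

At Q = 135, invert demand for the buyer price: Pb = (291 − 135)/1.5 = 104; invert supply for the seller price: Ps = (135 − (-255))/2 = 195.
The subsidy must fill the gap: s = Ps − Pb = 195 − 104 = 91.

Required subsidy s = 91 per unit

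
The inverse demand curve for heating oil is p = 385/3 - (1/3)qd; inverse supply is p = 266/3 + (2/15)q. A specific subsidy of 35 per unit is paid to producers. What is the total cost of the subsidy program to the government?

Government cost = 5600

Pre-subsidy: 385/3 - (1/3)q = 266/3 + (2/15)q gives q* = 85 and p* = 100.
With the subsidy, sellers receive ps = pb + 35 for each unit, where pb is the price buyers pay.
On the curves, pb = 385/3 - (1/3)q and ps = 266/3 + (2/15)q; the wedge ps − pb = 35 gives 266/3 + (2/15)q − (385/3 - (1/3)q) = 35, so q' = 160.
Then pb = 385/3 − (1/3)·160 = 75 and ps = 266/3 + (2/15)·160 = 110.
Government outlay = subsidy × quantity = 35 × 160 = 5600.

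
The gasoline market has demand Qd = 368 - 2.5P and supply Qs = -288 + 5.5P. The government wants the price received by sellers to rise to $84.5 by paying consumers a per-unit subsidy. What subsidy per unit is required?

Required subsidy s = $8 per unit

At a seller price of 84.5, quantity supplied is -288 + 5.5·84.5 = 176.75.
Buyers absorb 176.75 only when they pay Pb with 368 − 2.5·Pb = 176.75, i.e. Pb = 76.5.
s = Ps − Pb = 84.5 − 76.5 = 8.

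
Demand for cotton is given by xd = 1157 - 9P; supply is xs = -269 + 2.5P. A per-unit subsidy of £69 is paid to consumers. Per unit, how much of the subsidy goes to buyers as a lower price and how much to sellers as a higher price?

Pre-subsidy: 1157 - 9P = -269 + 2.5P gives P* = 124, x* = 41.
With the rebate, buyers effectively pay Pb = Ps − 69, where Ps is the price sellers receive.
Demand in terms of Ps becomes xd = 1157 − 9(Ps − 69) = 1778 - 9Ps. Setting this equal to supply: 1778 - 9Ps = -269 + 2.5Ps, so Ps = 178.
Buyers pay Pb = 178 − 69 = 109; x' = -269 + 2.5·178 = 176.
Buyers' price falls by P* − Pb = 124 − 109 = 15; sellers' price rises by Ps − P* = 178 − 124 = 54.

Buyers gain £15 per unit; sellers gain £54 per unit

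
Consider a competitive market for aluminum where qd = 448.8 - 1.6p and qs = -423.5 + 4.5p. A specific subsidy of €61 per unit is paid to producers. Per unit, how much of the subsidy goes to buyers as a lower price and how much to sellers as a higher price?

Pre-subsidy: 448.8 - 1.6p = -423.5 + 4.5p gives p* = 143, q* = 220.
With the subsidy, sellers receive ps = pb + 61 for each unit, where pb is the price buyers pay.
Supply in terms of pb becomes qs = -423.5 + 4.5(pb + 61) = -149 + 4.5pb. Setting this equal to demand: 448.8 - 1.6pb = -149 + 4.5pb, so pb = 98.
Sellers receive ps = 98 + 61 = 159; q' = 448.8 − 1.6·98 = 292.
Buyers' price falls by p* − pb = 143 − 98 = 45; sellers' price rises by ps − p* = 159 − 143 = 16.

Buyers gain €45 per unit; sellers gain €16 per unit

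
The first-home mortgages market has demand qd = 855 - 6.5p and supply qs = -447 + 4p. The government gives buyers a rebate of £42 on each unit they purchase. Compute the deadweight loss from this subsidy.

Pre-subsidy: 855 - 6.5p = -447 + 4p gives p* = 124, q* = 49.
With the rebate, buyers effectively pay pb = ps − 42, where ps is the price sellers receive.
Demand in terms of ps becomes qd = 855 − 6.5(ps − 42) = 1128 - 6.5ps. Setting this equal to supply: 1128 - 6.5ps = -447 + 4ps, so ps = 150.
Buyers pay pb = 150 − 42 = 108; q' = -447 + 4·150 = 153.
The subsidy expands output by 153 − 49 = 104 past the efficient level; on those units the gap between marginal cost and willingness to pay runs from 0 up to 42.
DWL = ½ × 42 × 104 = 2184.

Deadweight loss = £2184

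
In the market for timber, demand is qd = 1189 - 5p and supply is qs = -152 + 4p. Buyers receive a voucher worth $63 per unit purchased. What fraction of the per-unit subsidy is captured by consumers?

Consumer share = 4/9

Pre-subsidy: 1189 - 5p = -152 + 4p gives p* = 149, q* = 444.
With the rebate, buyers effectively pay pb = ps − 63, where ps is the price sellers receive.
Demand in terms of ps becomes qd = 1189 − 5(ps − 63) = 1504 - 5ps. Setting this equal to supply: 1504 - 5ps = -152 + 4ps, so ps = 184.
Buyers pay pb = 184 − 63 = 121; q' = -152 + 4·184 = 584.
Buyers' price falls by p* − pb = 149 − 121 = 28; sellers' price rises by ps − p* = 184 − 149 = 35.
So consumers capture 28/63 = 4/9 of each unit of subsidy.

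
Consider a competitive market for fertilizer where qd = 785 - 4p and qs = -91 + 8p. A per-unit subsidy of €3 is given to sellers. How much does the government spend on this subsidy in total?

Pre-subsidy: 785 - 4p = -91 + 8p gives p* = 73, q* = 493.
With the subsidy, sellers receive ps = pb + 3 for each unit, where pb is the price buyers pay.
Supply in terms of pb becomes qs = -91 + 8(pb + 3) = -67 + 8pb. Setting this equal to demand: 785 - 4pb = -67 + 8pb, so pb = 71.
Sellers receive ps = 71 + 3 = 74; q' = 785 − 4·71 = 501.
Government outlay = subsidy × quantity = 3 × 501 = 1503.

Government cost = €1503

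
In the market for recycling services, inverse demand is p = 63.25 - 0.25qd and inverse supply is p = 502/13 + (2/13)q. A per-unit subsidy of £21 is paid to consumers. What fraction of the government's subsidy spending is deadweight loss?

Pre-subsidy: 63.25 - 0.25q = 502/13 + (2/13)q gives q* = 61 and p* = 48.
With the rebate, buyers effectively pay pb = ps − 21, where ps is the price sellers receive.
On the curves, pb = 63.25 - 0.25q and ps = 502/13 + (2/13)q; the wedge ps − pb = 21 gives 502/13 + (2/13)q − (63.25 - 0.25q) = 21, so q' = 113.
Then pb = 63.25 − 0.25·113 = 35 and ps = 502/13 + (2/13)·113 = 56.
ΔCS = ½(61 + 113)(48 − 35) = 1131; ΔPS = ½(61 + 113)(56 − 48) = 696.
Government spending = 21 × 113 = 2373.
DWL = ½ × 21 × (113 − 61) = 546; fraction = 546 / 2373 = 26/113.

DWL / government spending = 26/113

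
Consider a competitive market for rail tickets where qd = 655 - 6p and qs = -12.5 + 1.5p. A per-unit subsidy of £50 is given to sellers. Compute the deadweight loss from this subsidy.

Deadweight loss = £1500

Pre-subsidy: 655 - 6p = -12.5 + 1.5p gives p* = 89, q* = 121.
With the subsidy, sellers receive ps = pb + 50 for each unit, where pb is the price buyers pay.
Supply in terms of pb becomes qs = -12.5 + 1.5(pb + 50) = 62.5 + 1.5pb. Setting this equal to demand: 655 - 6pb = 62.5 + 1.5pb, so pb = 79.
Sellers receive ps = 79 + 50 = 129; q' = 655 − 6·79 = 181.
The subsidy expands output by 181 − 121 = 60 past the efficient level; on those units the gap between marginal cost and willingness to pay runs from 0 up to 50.
DWL = ½ × 50 × 60 = 1500.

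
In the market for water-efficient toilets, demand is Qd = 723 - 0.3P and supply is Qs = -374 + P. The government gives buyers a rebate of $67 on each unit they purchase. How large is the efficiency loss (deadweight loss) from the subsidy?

Deadweight loss = 13467/26

Pre-subsidy: 723 - 0.3P = -374 + P gives P* = 10970/13, Q* = 6108/13.
With the rebate, buyers effectively pay Pb = Ps − 67, where Ps is the price sellers receive.
Demand in terms of Ps becomes Qd = 723 − 0.3(Ps − 67) = 743.1 - 0.3Ps. Setting this equal to supply: 743.1 - 0.3Ps = -374 + Ps, so Ps = 11171/13.
Buyers pay Pb = 11171/13 − 67 = 10300/13; Q' = -374 + 1·(11171/13) = 6309/13.
The subsidy expands output by 6309/13 − 6108/13 = 201/13 past the efficient level; on those units the gap between marginal cost and willingness to pay runs from 0 up to 67.
DWL = ½ × 67 × 201/13 = 13467/26.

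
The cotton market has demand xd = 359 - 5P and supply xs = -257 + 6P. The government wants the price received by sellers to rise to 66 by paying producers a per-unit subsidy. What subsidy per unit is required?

Required subsidy s = 22 per unit

At a seller price of 66, quantity supplied is -257 + 6·66 = 139.
Buyers absorb 139 only when they pay Pb with 359 − 5·Pb = 139, i.e. Pb = 44.
s = Ps − Pb = 66 − 44 = 22.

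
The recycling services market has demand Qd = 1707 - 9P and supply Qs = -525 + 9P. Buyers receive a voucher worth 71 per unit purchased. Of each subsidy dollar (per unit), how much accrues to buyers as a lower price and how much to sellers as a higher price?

Buyers gain 35.5 per unit; sellers gain 35.5 per unit

Pre-subsidy: 1707 - 9P = -525 + 9P gives P* = 124, Q* = 591.
With the rebate, buyers effectively pay Pb = Ps − 71, where Ps is the price sellers receive.
Demand in terms of Ps becomes Qd = 1707 − 9(Ps − 71) = 2346 - 9Ps. Setting this equal to supply: 2346 - 9Ps = -525 + 9Ps, so Ps = 159.5.
Buyers pay Pb = 159.5 − 71 = 88.5; Q' = -525 + 9·159.5 = 910.5.
Buyers' price falls by P* − Pb = 124 − 88.5 = 35.5; sellers' price rises by Ps − P* = 159.5 − 124 = 35.5.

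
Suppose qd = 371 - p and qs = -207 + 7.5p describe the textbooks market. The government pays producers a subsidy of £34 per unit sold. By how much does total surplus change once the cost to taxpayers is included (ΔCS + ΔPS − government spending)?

Pre-subsidy: 371 - p = -207 + 7.5p gives p* = 68, q* = 303.
With the subsidy, sellers receive ps = pb + 34 for each unit, where pb is the price buyers pay.
Supply in terms of pb becomes qs = -207 + 7.5(pb + 34) = 48 + 7.5pb. Setting this equal to demand: 371 - pb = 48 + 7.5pb, so pb = 38.
Sellers receive ps = 38 + 34 = 72; q' = 371 − 1·38 = 333.
ΔCS = ½(303 + 333)(68 − 38) = 9540; ΔPS = ½(303 + 333)(72 − 68) = 1272.
Government spending = 34 × 333 = 11322.
Net change = 9540 + 1272 − 11322 = -510. The loss equals the DWL triangle ½·34·30.

Net change in total surplus = -£510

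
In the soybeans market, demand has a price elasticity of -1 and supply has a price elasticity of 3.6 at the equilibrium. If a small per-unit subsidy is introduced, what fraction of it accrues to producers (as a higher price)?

For a small subsidy around the equilibrium, the benefit split depends on the relative slopes, which at a point are proportional to the elasticities.
Buyer share = εs/(εs + |εd|) = 3.6/(3.6 + 1) = 18/23; seller share = |εd|/(εs + |εd|) = 5/23.
So producers capture 5/23 of the subsidy.

Producer share = 5/23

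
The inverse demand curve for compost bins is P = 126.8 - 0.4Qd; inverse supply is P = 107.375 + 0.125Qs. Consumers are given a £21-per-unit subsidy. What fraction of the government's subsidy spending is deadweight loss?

DWL / government spending = 20/77

Pre-subsidy: 126.8 - 0.4Q = 107.375 + 0.125Q gives Q* = 37 and P* = 112.
With the rebate, buyers effectively pay Pb = Ps − 21, where Ps is the price sellers receive.
On the curves, Pb = 126.8 - 0.4Q and Ps = 107.375 + 0.125Q; the wedge Ps − Pb = 21 gives 107.375 + 0.125Q − (126.8 - 0.4Q) = 21, so Q' = 77.
Then Pb = 126.8 − 0.4·77 = 96 and Ps = 107.375 + 0.125·77 = 117.
ΔCS = ½(37 + 77)(112 − 96) = 912; ΔPS = ½(37 + 77)(117 − 112) = 285.
Government spending = 21 × 77 = 1617.
DWL = ½ × 21 × (77 − 37) = 420; fraction = 420 / 1617 = 20/77.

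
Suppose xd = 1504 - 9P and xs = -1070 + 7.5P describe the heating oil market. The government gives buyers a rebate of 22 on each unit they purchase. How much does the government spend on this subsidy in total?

Pre-subsidy: 1504 - 9P = -1070 + 7.5P gives P* = 156, x* = 100.
With the rebate, buyers effectively pay Pb = Ps − 22, where Ps is the price sellers receive.
Demand in terms of Ps becomes xd = 1504 − 9(Ps − 22) = 1702 - 9Ps. Setting this equal to supply: 1702 - 9Ps = -1070 + 7.5Ps, so Ps = 168.
Buyers pay Pb = 168 − 22 = 146; x' = -1070 + 7.5·168 = 190.
Government outlay = subsidy × quantity = 22 × 190 = 4180.

Government cost = 4180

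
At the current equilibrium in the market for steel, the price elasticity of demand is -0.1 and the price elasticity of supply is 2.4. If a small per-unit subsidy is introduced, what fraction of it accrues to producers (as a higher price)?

Producer share = 0.04

For a small subsidy around the equilibrium, the benefit split depends on the relative slopes, which at a point are proportional to the elasticities.
Buyer share = εs/(εs + |εd|) = 2.4/(2.4 + 0.1) = 0.96; seller share = |εd|/(εs + |εd|) = 0.04.
So producers capture 0.04 of the subsidy.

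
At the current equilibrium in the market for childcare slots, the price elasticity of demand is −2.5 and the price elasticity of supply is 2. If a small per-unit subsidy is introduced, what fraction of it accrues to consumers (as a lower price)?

For a small subsidy around the equilibrium, the benefit split depends on the relative slopes, which at a point are proportional to the elasticities.
Buyer share = εs/(εs + |εd|) = 2/(2 + 2.5) = 4/9; seller share = |εd|/(εs + |εd|) = 5/9.

Consumer share = 4/9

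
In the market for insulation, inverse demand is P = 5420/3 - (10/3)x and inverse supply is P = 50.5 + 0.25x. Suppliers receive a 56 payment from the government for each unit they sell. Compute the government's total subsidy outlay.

Pre-subsidy: 5420/3 - (10/3)x = 50.5 + 0.25x gives x* = 21074/43 and P* = 7440/43.
With the subsidy, sellers receive Ps = Pb + 56 for each unit, where Pb is the price buyers pay.
On the curves, Pb = 5420/3 - (10/3)x and Ps = 50.5 + 0.25x; the wedge Ps − Pb = 56 gives 50.5 + 0.25x − (5420/3 - (10/3)x) = 56, so x' = 21746/43.
Then Pb = 5420/3 − (10/3)·(21746/43) = 5200/43 and Ps = 50.5 + 0.25·(21746/43) = 7608/43.
Government outlay = subsidy × quantity = 56 × 21746/43 = 1217776/43.

Government cost = 1217776/43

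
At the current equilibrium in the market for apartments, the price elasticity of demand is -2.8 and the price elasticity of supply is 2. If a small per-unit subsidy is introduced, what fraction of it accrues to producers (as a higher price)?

For a small subsidy around the equilibrium, the benefit split depends on the relative slopes, which at a point are proportional to the elasticities.
Buyer share = εs/(εs + |εd|) = 2/(2 + 2.8) = 5/12; seller share = |εd|/(εs + |εd|) = 7/12.
So producers capture 7/12 of the subsidy.

Producer share = 7/12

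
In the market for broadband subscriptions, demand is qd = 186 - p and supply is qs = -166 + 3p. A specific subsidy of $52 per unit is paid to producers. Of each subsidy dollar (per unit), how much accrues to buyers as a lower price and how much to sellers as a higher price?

Pre-subsidy: 186 - p = -166 + 3p gives p* = 88, q* = 98.
With the subsidy, sellers receive ps = pb + 52 for each unit, where pb is the price buyers pay.
Supply in terms of pb becomes qs = -166 + 3(pb + 52) = -10 + 3pb. Setting this equal to demand: 186 - pb = -10 + 3pb, so pb = 49.
Sellers receive ps = 49 + 52 = 101; q' = 186 − 1·49 = 137.
Buyers' price falls by p* − pb = 88 − 49 = 39; sellers' price rises by ps − p* = 101 − 88 = 13.

Buyers gain $39 per unit; sellers gain $13 per unit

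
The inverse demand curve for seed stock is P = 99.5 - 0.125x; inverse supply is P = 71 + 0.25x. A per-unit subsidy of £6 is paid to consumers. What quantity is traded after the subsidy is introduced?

Pre-subsidy: 99.5 - 0.125x = 71 + 0.25x gives x* = 76 and P* = 90.
With the rebate, buyers effectively pay Pb = Ps − 6, where Ps is the price sellers receive.
On the curves, Pb = 99.5 - 0.125x and Ps = 71 + 0.25x; the wedge Ps − Pb = 6 gives 71 + 0.25x − (99.5 - 0.125x) = 6, so x' = 92.
Then Pb = 99.5 − 0.125·92 = 88 and Ps = 71 + 0.25·92 = 94.

x' = 92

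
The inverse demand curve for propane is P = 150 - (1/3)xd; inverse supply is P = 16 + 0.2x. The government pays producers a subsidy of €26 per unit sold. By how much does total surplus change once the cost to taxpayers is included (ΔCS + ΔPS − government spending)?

Net change in total surplus = -€633.75

Pre-subsidy: 150 - (1/3)x = 16 + 0.2x gives x* = 251.25 and P* = 66.25.
With the subsidy, sellers receive Ps = Pb + 26 for each unit, where Pb is the price buyers pay.
On the curves, Pb = 150 - (1/3)x and Ps = 16 + 0.2x; the wedge Ps − Pb = 26 gives 16 + 0.2x − (150 - (1/3)x) = 26, so x' = 300.
Then Pb = 150 − (1/3)·300 = 50 and Ps = 16 + 0.2·300 = 76.
ΔCS = ½(251.25 + 300)(66.25 − 50) = 4478.90625; ΔPS = ½(251.25 + 300)(76 − 66.25) = 2687.34375.
Government spending = 26 × 300 = 7800.
Net change = 4478.90625 + 2687.34375 − 7800 = -633.75. The loss equals the DWL triangle ½·26·48.75.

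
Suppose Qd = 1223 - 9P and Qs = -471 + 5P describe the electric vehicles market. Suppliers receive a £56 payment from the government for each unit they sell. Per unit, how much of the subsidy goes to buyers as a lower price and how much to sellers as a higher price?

Pre-subsidy: 1223 - 9P = -471 + 5P gives P* = 121, Q* = 134.
With the subsidy, sellers receive Ps = Pb + 56 for each unit, where Pb is the price buyers pay.
Supply in terms of Pb becomes Qs = -471 + 5(Pb + 56) = -191 + 5Pb. Setting this equal to demand: 1223 - 9Pb = -191 + 5Pb, so Pb = 101.
Sellers receive Ps = 101 + 56 = 157; Q' = 1223 − 9·101 = 314.
Buyers' price falls by P* − Pb = 121 − 101 = 20; sellers' price rises by Ps − P* = 157 − 121 = 36.

Buyers gain £20 per unit; sellers gain £36 per unit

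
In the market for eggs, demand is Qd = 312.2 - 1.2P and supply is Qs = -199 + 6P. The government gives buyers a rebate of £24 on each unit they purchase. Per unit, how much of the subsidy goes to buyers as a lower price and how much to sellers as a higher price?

Pre-subsidy: 312.2 - 1.2P = -199 + 6P gives P* = 71, Q* = 227.
With the rebate, buyers effectively pay Pb = Ps − 24, where Ps is the price sellers receive.
Demand in terms of Ps becomes Qd = 312.2 − 1.2(Ps − 24) = 341 - 1.2Ps. Setting this equal to supply: 341 - 1.2Ps = -199 + 6Ps, so Ps = 75.
Buyers pay Pb = 75 − 24 = 51; Q' = -199 + 6·75 = 251.
Buyers' price falls by P* − Pb = 71 − 51 = 20; sellers' price rises by Ps − P* = 75 − 71 = 4.

Buyers gain £20 per unit; sellers gain £4 per unit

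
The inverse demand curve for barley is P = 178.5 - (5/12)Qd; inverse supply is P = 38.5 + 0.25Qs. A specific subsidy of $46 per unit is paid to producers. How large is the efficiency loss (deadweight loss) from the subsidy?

Pre-subsidy: 178.5 - (5/12)Q = 38.5 + 0.25Q gives Q* = 210 and P* = 91.
With the subsidy, sellers receive Ps = Pb + 46 for each unit, where Pb is the price buyers pay.
On the curves, Pb = 178.5 - (5/12)Q and Ps = 38.5 + 0.25Q; the wedge Ps − Pb = 46 gives 38.5 + 0.25Q − (178.5 - (5/12)Q) = 46, so Q' = 279.
Then Pb = 178.5 − (5/12)·279 = 62.25 and Ps = 38.5 + 0.25·279 = 108.25.
The subsidy expands output by 279 − 210 = 69 past the efficient level; on those units the gap between marginal cost and willingness to pay runs from 0 up to 46.
DWL = ½ × 46 × 69 = 1587.

Deadweight loss = $1587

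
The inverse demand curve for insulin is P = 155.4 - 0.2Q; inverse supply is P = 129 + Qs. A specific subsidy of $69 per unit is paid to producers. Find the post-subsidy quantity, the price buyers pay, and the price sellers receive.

Q' = 79.5; buyers pay $139.5; sellers receive $208.5

Pre-subsidy: 155.4 - 0.2Q = 129 + Q gives Q* = 22 and P* = 151.
With the subsidy, sellers receive Ps = Pb + 69 for each unit, where Pb is the price buyers pay.
On the curves, Pb = 155.4 - 0.2Q and Ps = 129 + Q; the wedge Ps − Pb = 69 gives 129 + Q − (155.4 - 0.2Q) = 69, so Q' = 79.5.
Then Pb = 155.4 − 0.2·79.5 = 139.5 and Ps = 129 + 1·79.5 = 208.5.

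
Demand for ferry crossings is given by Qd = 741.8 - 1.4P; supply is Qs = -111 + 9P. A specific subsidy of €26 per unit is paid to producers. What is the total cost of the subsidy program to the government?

Government cost = €17121

Pre-subsidy: 741.8 - 1.4P = -111 + 9P gives P* = 82, Q* = 627.
With the subsidy, sellers receive Ps = Pb + 26 for each unit, where Pb is the price buyers pay.
Supply in terms of Pb becomes Qs = -111 + 9(Pb + 26) = 123 + 9Pb. Setting this equal to demand: 741.8 - 1.4Pb = 123 + 9Pb, so Pb = 59.5.
Sellers receive Ps = 59.5 + 26 = 85.5; Q' = 741.8 − 1.4·59.5 = 658.5.
Government outlay = subsidy × quantity = 26 × 658.5 = 17121.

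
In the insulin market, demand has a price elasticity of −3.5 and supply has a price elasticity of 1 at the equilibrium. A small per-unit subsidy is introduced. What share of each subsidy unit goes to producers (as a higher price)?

Producer share = 7/9

For a small subsidy around the equilibrium, the benefit split depends on the relative slopes, which at a point are proportional to the elasticities.
Buyer share = εs/(εs + |εd|) = 1/(1 + 3.5) = 2/9; seller share = |εd|/(εs + |εd|) = 7/9.
So producers capture 7/9 of the subsidy.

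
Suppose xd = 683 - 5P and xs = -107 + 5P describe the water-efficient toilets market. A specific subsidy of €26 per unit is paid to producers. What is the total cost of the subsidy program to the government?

Government cost = €9178

Pre-subsidy: 683 - 5P = -107 + 5P gives P* = 79, x* = 288.
With the subsidy, sellers receive Ps = Pb + 26 for each unit, where Pb is the price buyers pay.
Supply in terms of Pb becomes xs = -107 + 5(Pb + 26) = 23 + 5Pb. Setting this equal to demand: 683 - 5Pb = 23 + 5Pb, so Pb = 66.
Sellers receive Ps = 66 + 26 = 92; x' = 683 − 5·66 = 353.
Government outlay = subsidy × quantity = 26 × 353 = 9178.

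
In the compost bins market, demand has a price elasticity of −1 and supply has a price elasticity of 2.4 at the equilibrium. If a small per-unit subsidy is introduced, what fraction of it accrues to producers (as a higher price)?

For a small subsidy around the equilibrium, the benefit split depends on the relative slopes, which at a point are proportional to the elasticities.
Buyer share = εs/(εs + |εd|) = 2.4/(2.4 + 1) = 12/17; seller share = |εd|/(εs + |εd|) = 5/17.
So producers capture 5/17 of the subsidy.

Producer share = 5/17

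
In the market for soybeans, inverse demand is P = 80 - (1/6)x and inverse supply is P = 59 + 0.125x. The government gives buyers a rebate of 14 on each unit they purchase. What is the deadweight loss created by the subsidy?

Deadweight loss = 336

Pre-subsidy: 80 - (1/6)x = 59 + 0.125x gives x* = 72 and P* = 68.
With the rebate, buyers effectively pay Pb = Ps − 14, where Ps is the price sellers receive.
On the curves, Pb = 80 - (1/6)x and Ps = 59 + 0.125x; the wedge Ps − Pb = 14 gives 59 + 0.125x − (80 - (1/6)x) = 14, so x' = 120.
Then Pb = 80 − (1/6)·120 = 60 and Ps = 59 + 0.125·120 = 74.
The subsidy expands output by 120 − 72 = 48 past the efficient level; on those units the gap between marginal cost and willingness to pay runs from 0 up to 14.
DWL = ½ × 14 × 48 = 336.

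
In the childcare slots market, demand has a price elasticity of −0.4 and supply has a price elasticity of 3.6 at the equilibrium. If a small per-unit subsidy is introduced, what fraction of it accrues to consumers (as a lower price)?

For a small subsidy around the equilibrium, the benefit split depends on the relative slopes, which at a point are proportional to the elasticities.
Buyer share = εs/(εs + |εd|) = 3.6/(3.6 + 0.4) = 0.9; seller share = |εd|/(εs + |εd|) = 0.1.

Consumer share = 0.9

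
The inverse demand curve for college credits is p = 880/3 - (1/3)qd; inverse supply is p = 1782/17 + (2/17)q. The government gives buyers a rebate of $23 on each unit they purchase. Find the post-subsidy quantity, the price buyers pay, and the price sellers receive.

Pre-subsidy: 880/3 - (1/3)q = 1782/17 + (2/17)q gives q* = 418 and p* = 154.
With the rebate, buyers effectively pay pb = ps − 23, where ps is the price sellers receive.
On the curves, pb = 880/3 - (1/3)q and ps = 1782/17 + (2/17)q; the wedge ps − pb = 23 gives 1782/17 + (2/17)q − (880/3 - (1/3)q) = 23, so q' = 469.
Then pb = 880/3 − (1/3)·469 = 137 and ps = 1782/17 + (2/17)·469 = 160.

q' = 469; buyers pay $137; sellers receive $160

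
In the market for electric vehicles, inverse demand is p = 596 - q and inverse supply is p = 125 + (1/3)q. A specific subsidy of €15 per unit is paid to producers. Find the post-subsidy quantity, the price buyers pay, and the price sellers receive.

Pre-subsidy: 596 - q = 125 + (1/3)q gives q* = 353.25 and p* = 242.75.
With the subsidy, sellers receive ps = pb + 15 for each unit, where pb is the price buyers pay.
On the curves, pb = 596 - q and ps = 125 + (1/3)q; the wedge ps − pb = 15 gives 125 + (1/3)q − (596 - q) = 15, so q' = 364.5.
Then pb = 596 − 1·364.5 = 231.5 and ps = 125 + (1/3)·364.5 = 246.5.

q' = 364.5; buyers pay €231.5; sellers receive €246.5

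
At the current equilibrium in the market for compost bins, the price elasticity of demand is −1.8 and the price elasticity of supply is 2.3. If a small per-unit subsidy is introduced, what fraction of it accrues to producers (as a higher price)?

Producer share = 18/41

For a small subsidy around the equilibrium, the benefit split depends on the relative slopes, which at a point are proportional to the elasticities.
Buyer share = εs/(εs + |εd|) = 2.3/(2.3 + 1.8) = 23/41; seller share = |εd|/(εs + |εd|) = 18/41.
So producers capture 18/41 of the subsidy.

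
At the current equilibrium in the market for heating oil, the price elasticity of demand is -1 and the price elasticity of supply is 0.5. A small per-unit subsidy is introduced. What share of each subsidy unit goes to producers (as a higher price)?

Producer share = 2/3

For a small subsidy around the equilibrium, the benefit split depends on the relative slopes, which at a point are proportional to the elasticities.
Buyer share = εs/(εs + |εd|) = 0.5/(0.5 + 1) = 1/3; seller share = |εd|/(εs + |εd|) = 2/3.
So producers capture 2/3 of the subsidy.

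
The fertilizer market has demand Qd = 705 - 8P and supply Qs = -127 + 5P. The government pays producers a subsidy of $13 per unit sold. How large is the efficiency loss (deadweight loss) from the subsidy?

Pre-subsidy: 705 - 8P = -127 + 5P gives P* = 64, Q* = 193.
With the subsidy, sellers receive Ps = Pb + 13 for each unit, where Pb is the price buyers pay.
Supply in terms of Pb becomes Qs = -127 + 5(Pb + 13) = -62 + 5Pb. Setting this equal to demand: 705 - 8Pb = -62 + 5Pb, so Pb = 59.
Sellers receive Ps = 59 + 13 = 72; Q' = 705 − 8·59 = 233.
The subsidy expands output by 233 − 193 = 40 past the efficient level; on those units the gap between marginal cost and willingness to pay runs from 0 up to 13.
DWL = ½ × 13 × 40 = 260.

Deadweight loss = $260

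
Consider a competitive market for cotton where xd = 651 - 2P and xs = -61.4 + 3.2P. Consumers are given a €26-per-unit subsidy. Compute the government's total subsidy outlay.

Government cost = €10634

Pre-subsidy: 651 - 2P = -61.4 + 3.2P gives P* = 137, x* = 377.
With the rebate, buyers effectively pay Pb = Ps − 26, where Ps is the price sellers receive.
Demand in terms of Ps becomes xd = 651 − 2(Ps − 26) = 703 - 2Ps. Setting this equal to supply: 703 - 2Ps = -61.4 + 3.2Ps, so Ps = 147.
Buyers pay Pb = 147 − 26 = 121; x' = -61.4 + 3.2·147 = 409.
Government outlay = subsidy × quantity = 26 × 409 = 10634.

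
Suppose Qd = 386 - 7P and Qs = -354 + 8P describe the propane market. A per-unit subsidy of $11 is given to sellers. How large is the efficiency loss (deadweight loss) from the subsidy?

Pre-subsidy: 386 - 7P = -354 + 8P gives P* = 148/3, Q* = 122/3.
With the subsidy, sellers receive Ps = Pb + 11 for each unit, where Pb is the price buyers pay.
Supply in terms of Pb becomes Qs = -354 + 8(Pb + 11) = -266 + 8Pb. Setting this equal to demand: 386 - 7Pb = -266 + 8Pb, so Pb = 652/15.
Sellers receive Ps = 652/15 + 11 = 817/15; Q' = 386 − 7·(652/15) = 1226/15.
The subsidy expands output by 1226/15 − 122/3 = 616/15 past the efficient level; on those units the gap between marginal cost and willingness to pay runs from 0 up to 11.
DWL = ½ × 11 × 616/15 = 3388/15.

Deadweight loss = 3388/15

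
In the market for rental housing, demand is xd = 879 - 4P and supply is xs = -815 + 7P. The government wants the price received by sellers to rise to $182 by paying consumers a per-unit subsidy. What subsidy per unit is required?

At a seller price of 182, quantity supplied is -815 + 7·182 = 459.
Buyers absorb 459 only when they pay Pb with 879 − 4·Pb = 459, i.e. Pb = 105.
s = Ps − Pb = 182 − 105 = 77.

Required subsidy s = $77 per unit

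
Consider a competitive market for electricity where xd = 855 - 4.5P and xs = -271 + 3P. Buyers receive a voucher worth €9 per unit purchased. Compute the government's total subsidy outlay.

Pre-subsidy: 855 - 4.5P = -271 + 3P gives P* = 2252/15, x* = 179.4.
With the rebate, buyers effectively pay Pb = Ps − 9, where Ps is the price sellers receive.
Demand in terms of Ps becomes xd = 855 − 4.5(Ps − 9) = 895.5 - 4.5Ps. Setting this equal to supply: 895.5 - 4.5Ps = -271 + 3Ps, so Ps = 2333/15.
Buyers pay Pb = 2333/15 − 9 = 2198/15; x' = -271 + 3·(2333/15) = 195.6.
Government outlay = subsidy × quantity = 9 × 195.6 = 1760.4.

Government cost = €1760.4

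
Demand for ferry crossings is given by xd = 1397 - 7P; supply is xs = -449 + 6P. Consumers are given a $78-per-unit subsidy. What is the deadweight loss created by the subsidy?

Deadweight loss = $9828

Pre-subsidy: 1397 - 7P = -449 + 6P gives P* = 142, x* = 403.
With the rebate, buyers effectively pay Pb = Ps − 78, where Ps is the price sellers receive.
Demand in terms of Ps becomes xd = 1397 − 7(Ps − 78) = 1943 - 7Ps. Setting this equal to supply: 1943 - 7Ps = -449 + 6Ps, so Ps = 184.
Buyers pay Pb = 184 − 78 = 106; x' = -449 + 6·184 = 655.
The subsidy expands output by 655 − 403 = 252 past the efficient level; on those units the gap between marginal cost and willingness to pay runs from 0 up to 78.
DWL = ½ × 78 × 252 = 9828.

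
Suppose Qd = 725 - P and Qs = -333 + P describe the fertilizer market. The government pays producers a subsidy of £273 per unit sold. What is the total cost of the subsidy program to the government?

Pre-subsidy: 725 - P = -333 + P gives P* = 529, Q* = 196.
With the subsidy, sellers receive Ps = Pb + 273 for each unit, where Pb is the price buyers pay.
Supply in terms of Pb becomes Qs = -333 + 1(Pb + 273) = -60 + Pb. Setting this equal to demand: 725 - Pb = -60 + Pb, so Pb = 392.5.
Sellers receive Ps = 392.5 + 273 = 665.5; Q' = 725 − 1·392.5 = 332.5.
Government outlay = subsidy × quantity = 273 × 332.5 = 90772.5.

Government cost = £90772.5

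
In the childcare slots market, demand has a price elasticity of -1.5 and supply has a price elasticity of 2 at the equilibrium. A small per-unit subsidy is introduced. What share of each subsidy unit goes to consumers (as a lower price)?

For a small subsidy around the equilibrium, the benefit split depends on the relative slopes, which at a point are proportional to the elasticities.
Buyer share = εs/(εs + |εd|) = 2/(2 + 1.5) = 4/7; seller share = |εd|/(εs + |εd|) = 3/7.

Consumer share = 4/7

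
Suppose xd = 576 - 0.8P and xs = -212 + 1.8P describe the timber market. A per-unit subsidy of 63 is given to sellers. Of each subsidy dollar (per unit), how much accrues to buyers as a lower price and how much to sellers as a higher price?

Buyers gain 567/13 per unit; sellers gain 252/13 per unit

Pre-subsidy: 576 - 0.8P = -212 + 1.8P gives P* = 3940/13, x* = 4336/13.
With the subsidy, sellers receive Ps = Pb + 63 for each unit, where Pb is the price buyers pay.
Supply in terms of Pb becomes xs = -212 + 1.8(Pb + 63) = -98.6 + 1.8Pb. Setting this equal to demand: 576 - 0.8Pb = -98.6 + 1.8Pb, so Pb = 3373/13.
Sellers receive Ps = 3373/13 + 63 = 4192/13; x' = 576 − 0.8·(3373/13) = 23948/65.
Buyers' price falls by P* − Pb = 3940/13 − 3373/13 = 567/13; sellers' price rises by Ps − P* = 4192/13 − 3940/13 = 252/13.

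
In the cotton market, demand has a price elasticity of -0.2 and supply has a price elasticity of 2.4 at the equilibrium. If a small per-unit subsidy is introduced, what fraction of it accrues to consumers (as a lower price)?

Consumer share = 12/13

For a small subsidy around the equilibrium, the benefit split depends on the relative slopes, which at a point are proportional to the elasticities.
Buyer share = εs/(εs + |εd|) = 2.4/(2.4 + 0.2) = 12/13; seller share = |εd|/(εs + |εd|) = 1/13.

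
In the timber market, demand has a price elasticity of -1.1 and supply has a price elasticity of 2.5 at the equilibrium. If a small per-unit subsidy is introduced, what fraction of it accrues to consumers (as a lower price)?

Consumer share = 25/36

For a small subsidy around the equilibrium, the benefit split depends on the relative slopes, which at a point are proportional to the elasticities.
Buyer share = εs/(εs + |εd|) = 2.5/(2.5 + 1.1) = 25/36; seller share = |εd|/(εs + |εd|) = 11/36.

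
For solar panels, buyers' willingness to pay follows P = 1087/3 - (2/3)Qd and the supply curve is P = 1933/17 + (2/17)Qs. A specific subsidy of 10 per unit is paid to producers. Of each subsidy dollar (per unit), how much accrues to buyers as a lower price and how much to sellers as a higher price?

Buyers gain 8.5 per unit; sellers gain 1.5 per unit

Pre-subsidy: 1087/3 - (2/3)Q = 1933/17 + (2/17)Q gives Q* = 317 and P* = 151.
With the subsidy, sellers receive Ps = Pb + 10 for each unit, where Pb is the price buyers pay.
On the curves, Pb = 1087/3 - (2/3)Q and Ps = 1933/17 + (2/17)Q; the wedge Ps − Pb = 10 gives 1933/17 + (2/17)Q − (1087/3 - (2/3)Q) = 10, so Q' = 329.75.
Then Pb = 1087/3 − (2/3)·329.75 = 142.5 and Ps = 1933/17 + (2/17)·329.75 = 152.5.
Buyers' price falls by P* − Pb = 151 − 142.5 = 8.5; sellers' price rises by Ps − P* = 152.5 − 151 = 1.5.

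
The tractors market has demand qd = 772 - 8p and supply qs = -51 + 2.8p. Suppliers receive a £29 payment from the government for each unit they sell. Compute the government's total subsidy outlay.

Government cost = 174232/27

Pre-subsidy: 772 - 8p = -51 + 2.8p gives p* = 4115/54, q* = 4384/27.
With the subsidy, sellers receive ps = pb + 29 for each unit, where pb is the price buyers pay.
Supply in terms of pb becomes qs = -51 + 2.8(pb + 29) = 30.2 + 2.8pb. Setting this equal to demand: 772 - 8pb = 30.2 + 2.8pb, so pb = 3709/54.
Sellers receive ps = 3709/54 + 29 = 5275/54; q' = 772 − 8·(3709/54) = 6008/27.
Government outlay = subsidy × quantity = 29 × 6008/27 = 174232/27.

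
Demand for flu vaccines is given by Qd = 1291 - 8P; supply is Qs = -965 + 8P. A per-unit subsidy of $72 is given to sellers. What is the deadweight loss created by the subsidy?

Deadweight loss = $10368

Pre-subsidy: 1291 - 8P = -965 + 8P gives P* = 141, Q* = 163.
With the subsidy, sellers receive Ps = Pb + 72 for each unit, where Pb is the price buyers pay.
Supply in terms of Pb becomes Qs = -965 + 8(Pb + 72) = -389 + 8Pb. Setting this equal to demand: 1291 - 8Pb = -389 + 8Pb, so Pb = 105.
Sellers receive Ps = 105 + 72 = 177; Q' = 1291 − 8·105 = 451.
The subsidy expands output by 451 − 163 = 288 past the efficient level; on those units the gap between marginal cost and willingness to pay runs from 0 up to 72.
DWL = ½ × 72 × 288 = 10368.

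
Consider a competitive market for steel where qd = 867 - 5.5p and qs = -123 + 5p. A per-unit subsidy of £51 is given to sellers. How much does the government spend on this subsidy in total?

Government cost = £24582

Pre-subsidy: 867 - 5.5p = -123 + 5p gives p* = 660/7, q* = 2439/7.
With the subsidy, sellers receive ps = pb + 51 for each unit, where pb is the price buyers pay.
Supply in terms of pb becomes qs = -123 + 5(pb + 51) = 132 + 5pb. Setting this equal to demand: 867 - 5.5pb = 132 + 5pb, so pb = 70.
Sellers receive ps = 70 + 51 = 121; q' = 867 − 5.5·70 = 482.
Government outlay = subsidy × quantity = 51 × 482 = 24582.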